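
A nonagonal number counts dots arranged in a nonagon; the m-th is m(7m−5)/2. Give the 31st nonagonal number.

3286

31·(7·31 − 5)/2 = 31·212/2 = 31·106 = 3286.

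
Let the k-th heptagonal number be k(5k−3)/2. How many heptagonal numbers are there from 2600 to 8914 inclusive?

The n-th heptagonal number is n(5n−3)/2.
Smallest index with value ≥ 2600: n = 33 (giving 2673).
Largest index with value ≤ 8914: n = 60 (giving 8910).
Indices 33 through 60: 28 terms.

28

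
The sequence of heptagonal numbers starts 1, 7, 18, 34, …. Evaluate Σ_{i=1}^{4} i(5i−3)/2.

60

Σ i(5i−3)/2 = (5Σi² − 3Σi) / 2 over i = 1..4.
Σi = 10 and Σi² = 30.
(5·30 − 3·10) / 2 = 120/2 = 60.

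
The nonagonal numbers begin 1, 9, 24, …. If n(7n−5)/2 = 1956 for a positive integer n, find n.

Set n(7n−5)/2 = 1956, giving 7n² − 5n − 3912 = 0.
The discriminant is 25 + 56·1956 = 109561, and √109561 = 331.
So n = (5 + 331) / 14 = 336/14 = 24.

24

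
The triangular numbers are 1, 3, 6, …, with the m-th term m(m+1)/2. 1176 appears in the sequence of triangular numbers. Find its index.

48

Set n(n+1)/2 = 1176, giving n² + n − 2352 = 0.
So n = (-1 + 97) / 2 = 96/2 = 48.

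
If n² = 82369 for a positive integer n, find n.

We need n² = 82369, so n = √82369 = 287.

287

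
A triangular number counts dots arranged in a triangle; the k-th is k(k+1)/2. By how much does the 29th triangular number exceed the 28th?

Consecutive triangular numbers differ by n: T_{29} − T_{28} = 29.

29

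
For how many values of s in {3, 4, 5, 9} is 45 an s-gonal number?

1

s = 3: P(3, 9) = 45. ✓
s = 4: P(4, 6) = 36 and P(4, 7) = 49; 45 is not s-gonal.
s = 5: P(5, 5) = 35 and P(5, 6) = 51; 45 is not s-gonal.
s = 9: P(9, 3) = 24 and P(9, 4) = 46; 45 is not s-gonal.
Hits: s ∈ {3} → 1.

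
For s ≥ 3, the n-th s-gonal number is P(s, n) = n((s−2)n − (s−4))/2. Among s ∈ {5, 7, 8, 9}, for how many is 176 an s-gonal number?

s = 5: P(5, 11) = 176. ✓
s = 7: P(7, 8) = 148 and P(7, 9) = 189; 176 is not s-gonal.
s = 8: P(8, 8) = 176. ✓
s = 9: P(9, 7) = 154 and P(9, 8) = 204; 176 is not s-gonal.
Hits: s ∈ {5, 8} → 2.

2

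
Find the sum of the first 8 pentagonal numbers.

Σ i(3i−1)/2 = (3Σi² − Σi) / 2 over i = 1..8.
Σi = 36 and Σi² = 204.
(3·204 − 1·36) / 2 = 576/2 = 288.

288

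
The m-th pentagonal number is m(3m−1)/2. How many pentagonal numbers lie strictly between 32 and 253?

The n-th pentagonal number is n(3n−1)/2.
Smallest index with value > 32: n = 5 (giving 35).
Largest index with value < 253: n = 13 (giving 247).
Indices 5 through 13: 9 terms.

9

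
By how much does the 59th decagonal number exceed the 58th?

465

Consecutive decagonal numbers differ by 8n − 7: here 8·59 − 7 = 465.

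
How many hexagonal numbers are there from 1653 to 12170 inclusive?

The n-th hexagonal number is n(2n−1).
Smallest index with value ≥ 1653: n = 29 (giving 1653).
Largest index with value ≤ 12170: n = 78 (giving 12090).
Indices 29 through 78: 50 terms.

50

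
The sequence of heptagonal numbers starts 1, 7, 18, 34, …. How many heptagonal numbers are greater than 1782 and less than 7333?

The n-th heptagonal number is n(5n−3)/2.
Smallest index with value > 1782: n = 28 (giving 1918).
Largest index with value < 7333: n = 54 (giving 7209).
Indices 28 through 54: 27 terms.

27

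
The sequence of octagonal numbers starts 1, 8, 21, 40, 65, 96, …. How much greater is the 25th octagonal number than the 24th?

145

Consecutive octagonal numbers differ by 6n − 5: here 6·25 − 5 = 145.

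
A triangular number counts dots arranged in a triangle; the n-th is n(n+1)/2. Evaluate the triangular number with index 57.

1653

57·58/2 = 3306/2 = 1653.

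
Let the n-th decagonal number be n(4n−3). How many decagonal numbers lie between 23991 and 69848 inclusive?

The n-th decagonal number is n(4n−3).
Smallest index with value ≥ 23991: n = 78 (giving 24102).
Largest index with value ≤ 69848: n = 132 (giving 69300).
Indices 78 through 132: 55 terms.

55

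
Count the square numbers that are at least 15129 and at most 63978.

130

The n-th square number is n².
Smallest index with value ≥ 15129: n = 123 (giving 15129).
Largest index with value ≤ 63978: n = 252 (giving 63504).
Indices 123 through 252: 130 terms.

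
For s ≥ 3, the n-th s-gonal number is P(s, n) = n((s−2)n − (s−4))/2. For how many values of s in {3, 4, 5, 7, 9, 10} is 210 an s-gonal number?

2

s = 3: P(3, 20) = 210. ✓
s = 4: P(4, 14) = 196 and P(4, 15) = 225; 210 is not s-gonal.
s = 5: P(5, 12) = 210. ✓
s = 7: P(7, 9) = 189 and P(7, 10) = 235; 210 is not s-gonal.
s = 9: P(9, 8) = 204 and P(9, 9) = 261; 210 is not s-gonal.
s = 10: P(10, 7) = 175 and P(10, 8) = 232; 210 is not s-gonal.
Hits: s ∈ {3, 5} → 2.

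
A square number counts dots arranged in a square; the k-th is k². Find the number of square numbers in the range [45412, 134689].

The n-th square number is n².
Smallest index with value ≥ 45412: n = 214 (giving 45796).
Largest index with value ≤ 134689: n = 367 (giving 134689).
Indices 214 through 367: 154 terms.

154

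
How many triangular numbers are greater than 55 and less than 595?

23

The n-th triangular number is n(n+1)/2.
Smallest index with value > 55: n = 11 (giving 66).
Largest index with value < 595: n = 33 (giving 561).
Indices 11 through 33: 23 terms.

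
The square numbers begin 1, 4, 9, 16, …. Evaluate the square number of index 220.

48400

The 220th square number is n² with n = 220.
220² = 48400.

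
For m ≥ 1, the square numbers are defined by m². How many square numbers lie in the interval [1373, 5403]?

The n-th square number is n².
Smallest index with value ≥ 1373: n = 38 (giving 1444).
Largest index with value ≤ 5403: n = 73 (giving 5329).
Indices 38 through 73: 36 terms.

36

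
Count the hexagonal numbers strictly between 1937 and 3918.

13

The n-th hexagonal number is n(2n−1).
Smallest index with value > 1937: n = 32 (giving 2016).
Largest index with value < 3918: n = 44 (giving 3828).
Indices 32 through 44: 13 terms.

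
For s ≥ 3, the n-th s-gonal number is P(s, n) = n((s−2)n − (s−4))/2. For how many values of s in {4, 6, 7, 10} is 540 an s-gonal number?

s = 4: P(4, 23) = 529 and P(4, 24) = 576; 540 is not s-gonal.
s = 6: P(6, 16) = 496 and P(6, 17) = 561; 540 is not s-gonal.
s = 7: P(7, 15) = 540. ✓
s = 10: P(10, 12) = 540. ✓
Hits: s ∈ {7, 10} → 2.

2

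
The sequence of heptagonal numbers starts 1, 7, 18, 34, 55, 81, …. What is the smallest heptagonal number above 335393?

Solve n(5n−3)/2 > 335393 for integer n.
The largest n with value ≤ 335393 is 366 (since 334341 ≤ 335393 < 336172), so the first above is n = 367, value 336172.

336172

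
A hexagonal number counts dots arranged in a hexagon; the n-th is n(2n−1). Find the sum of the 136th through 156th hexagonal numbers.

Σ i(2i−1) = 2Σi² − Σi over i = 136..156.
Σi = 12246 − 9180 = 3066 and Σi² = 1277666 − 829260 = 448406.
2·448406 − 1·3066 = 893746.

893746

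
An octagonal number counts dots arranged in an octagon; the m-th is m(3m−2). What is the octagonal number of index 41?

41·(3·41 − 2) = 41·121 = 4961.

4961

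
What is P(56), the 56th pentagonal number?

The 56th pentagonal number is n(3n−1)/2 with n = 56.
56·(3·56 − 1)/2 = 56·167/2 = 4676.

4676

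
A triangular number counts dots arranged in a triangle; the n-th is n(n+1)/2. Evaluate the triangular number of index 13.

91

13·14/2 = 182/2 = 91.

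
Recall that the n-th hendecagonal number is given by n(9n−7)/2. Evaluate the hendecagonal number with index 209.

The 209th hendecagonal number is n(9n−7)/2 with n = 209.
209·(9·209 − 7)/2 = 209·1874/2 = 209·937 = 195833.

195833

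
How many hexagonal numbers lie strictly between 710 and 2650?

17

The n-th hexagonal number is n(2n−1).
Smallest index with value > 710: n = 20 (giving 780).
Largest index with value < 2650: n = 36 (giving 2556).
Indices 20 through 36: 17 terms.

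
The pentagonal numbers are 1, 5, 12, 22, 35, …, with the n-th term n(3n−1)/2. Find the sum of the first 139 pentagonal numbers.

Σ i(3i−1)/2 = (3Σi² − Σi) / 2 over i = 1..139.
Σi = 9730 and Σi² = 904890.
(3·904890 − 1·9730) / 2 = 2704940/2 = 1352470.

1352470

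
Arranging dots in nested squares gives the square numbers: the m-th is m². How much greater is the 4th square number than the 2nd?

12

4² = 16 and 2² = 4.
Difference: 16 − 4 = 12.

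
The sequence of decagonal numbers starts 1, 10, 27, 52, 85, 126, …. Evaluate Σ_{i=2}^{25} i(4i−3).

Σ i(4i−3) = 4Σi² − 3Σi over i = 2..25.
Σi = 325 − 1 = 324 and Σi² = 5525 − 1 = 5524.
4·5524 − 3·324 = 21124.

21124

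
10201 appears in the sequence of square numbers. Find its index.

101

We need n² = 10201, so n = √10201 = 101.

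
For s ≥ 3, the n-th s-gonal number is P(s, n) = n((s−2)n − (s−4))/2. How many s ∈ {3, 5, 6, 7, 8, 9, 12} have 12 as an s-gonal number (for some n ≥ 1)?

s = 3: P(3, 4) = 10 and P(3, 5) = 15; 12 is not s-gonal.
s = 5: P(5, 3) = 12. ✓
s = 6: P(6, 2) = 6 and P(6, 3) = 15; 12 is not s-gonal.
s = 7: P(7, 2) = 7 and P(7, 3) = 18; 12 is not s-gonal.
s = 8: P(8, 2) = 8 and P(8, 3) = 21; 12 is not s-gonal.
s = 9: P(9, 2) = 9 and P(9, 3) = 24; 12 is not s-gonal.
s = 12: P(12, 2) = 12. ✓
Hits: s ∈ {5, 12} → 2.

2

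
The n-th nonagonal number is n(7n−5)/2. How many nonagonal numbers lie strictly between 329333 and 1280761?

The n-th nonagonal number is n(7n−5)/2.
Smallest index with value > 329333: n = 308 (giving 331254).
Largest index with value < 1280761: n = 605 (giving 1279575).
Indices 308 through 605: 298 terms.

298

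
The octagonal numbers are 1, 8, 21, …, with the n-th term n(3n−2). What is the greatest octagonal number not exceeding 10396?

Solve n(3n−2) ≤ 10396 for integer n.
n = 59 gives 10325 ≤ 10396, while n = 60 gives 10680 > 10396; so the answer is 10325.

10325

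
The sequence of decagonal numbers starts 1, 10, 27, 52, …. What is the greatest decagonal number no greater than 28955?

Solve n(4n−3) ≤ 28955 for integer n.
n = 85 gives 28645 ≤ 28955, while n = 86 gives 29326 > 28955; so the answer is 28645.

28645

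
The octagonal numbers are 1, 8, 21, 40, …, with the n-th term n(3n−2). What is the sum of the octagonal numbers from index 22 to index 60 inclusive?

Σ i(3i−2) = 3Σi² − 2Σi over i = 22..60.
Σi = 1830 − 231 = 1599 and Σi² = 73810 − 3311 = 70499.
3·70499 − 2·1599 = 208299.

208299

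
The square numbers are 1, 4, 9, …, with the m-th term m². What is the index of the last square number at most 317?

Solve n² ≤ 317 for integer n.
n = 17 gives 289 ≤ 317, while n = 18 gives 324 > 317; so the answer is index 17.

17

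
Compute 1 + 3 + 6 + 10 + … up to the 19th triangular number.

1330

Σ i(i+1)/2 = (Σi² + Σi) / 2 over i = 1..19.
Σi = 190 and Σi² = 2470.
(1·2470 + 1·190) / 2 = 2660/2 = 1330.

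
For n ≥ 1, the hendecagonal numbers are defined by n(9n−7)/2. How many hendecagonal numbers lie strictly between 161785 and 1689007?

423

The n-th hendecagonal number is n(9n−7)/2.
Smallest index with value > 161785: n = 191 (giving 163496).
Largest index with value < 1689007: n = 613 (giving 1688815).
Indices 191 through 613: 423 terms.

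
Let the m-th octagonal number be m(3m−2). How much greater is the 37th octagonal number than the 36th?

217

Consecutive octagonal numbers differ by 6n − 5: here 6·37 − 5 = 217.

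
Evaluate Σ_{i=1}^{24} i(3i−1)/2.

7200

Σ i(3i−1)/2 = (3Σi² − Σi) / 2 over i = 1..24.
Σi = 300 and Σi² = 4900.
(3·4900 − 1·300) / 2 = 14400/2 = 7200.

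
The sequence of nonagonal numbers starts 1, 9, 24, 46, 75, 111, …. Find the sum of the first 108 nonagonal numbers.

1475424

Σ i(7i−5)/2 = (7Σi² − 5Σi) / 2 over i = 1..108.
Σi = 5886 and Σi² = 425754.
(7·425754 − 5·5886) / 2 = 2950848/2 = 1475424.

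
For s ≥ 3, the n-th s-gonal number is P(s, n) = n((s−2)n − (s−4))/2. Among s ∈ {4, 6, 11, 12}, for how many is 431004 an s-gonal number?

s = 4: P(4, 656) = 430336 and P(4, 657) = 431649; 431004 is not s-gonal.
s = 6: P(6, 464) = 430128 and P(6, 465) = 431985; 431004 is not s-gonal.
s = 11: P(11, 309) = 428583 and P(11, 310) = 431365; 431004 is not s-gonal.
s = 12: P(12, 294) = 431004. ✓
Hits: s ∈ {12} → 1.

1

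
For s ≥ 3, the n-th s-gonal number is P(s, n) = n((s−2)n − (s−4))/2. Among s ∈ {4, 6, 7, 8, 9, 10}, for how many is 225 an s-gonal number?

2

s = 4: P(4, 15) = 225. ✓
s = 6: P(6, 10) = 190 and P(6, 11) = 231; 225 is not s-gonal.
s = 7: P(7, 9) = 189 and P(7, 10) = 235; 225 is not s-gonal.
s = 8: P(8, 9) = 225. ✓
s = 9: P(9, 8) = 204 and P(9, 9) = 261; 225 is not s-gonal.
s = 10: P(10, 7) = 175 and P(10, 8) = 232; 225 is not s-gonal.
Hits: s ∈ {4, 8} → 2.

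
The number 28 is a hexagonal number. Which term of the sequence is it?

4

Set n(2n−1) = 28, giving 2n² − n − 28 = 0.
So n = (1 + 15) / 4 = 16/4 = 4.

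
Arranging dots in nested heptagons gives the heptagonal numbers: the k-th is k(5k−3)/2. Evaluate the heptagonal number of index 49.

5929

49·(5·49 − 3)/2 = 49·242/2 = 49·121 = 5929.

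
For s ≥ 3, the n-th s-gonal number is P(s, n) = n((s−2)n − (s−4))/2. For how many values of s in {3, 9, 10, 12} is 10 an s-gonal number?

2

s = 3: P(3, 4) = 10. ✓
s = 9: P(9, 2) = 9 and P(9, 3) = 24; 10 is not s-gonal.
s = 10: P(10, 2) = 10. ✓
s = 12: P(12, 1) = 1 and P(12, 2) = 12; 10 is not s-gonal.
Hits: s ∈ {3, 10} → 2.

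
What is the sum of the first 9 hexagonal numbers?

Σ i(2i−1) = 2Σi² − Σi over i = 1..9.
Σi = 45 and Σi² = 285.
2·285 − 1·45 = 525.

525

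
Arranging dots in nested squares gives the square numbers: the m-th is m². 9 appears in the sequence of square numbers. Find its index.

3

We need n² = 9, so n = √9 = 3.
Check: 3² = 9. ✓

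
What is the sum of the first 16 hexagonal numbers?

Σ i(2i−1) = 2Σi² − Σi over i = 1..16.
Σi = 136 and Σi² = 1496.
2·1496 − 1·136 = 2856.

2856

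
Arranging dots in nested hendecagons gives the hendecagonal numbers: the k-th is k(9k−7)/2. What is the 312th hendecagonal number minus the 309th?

312·(9·312 − 7)/2 = 436956 and 309·(9·309 − 7)/2 = 428583.
Difference: 436956 − 428583 = 8373.

8373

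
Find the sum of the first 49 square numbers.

40425

Σ_{i=1}^{49} i² = 49·50·99/6 = 40425.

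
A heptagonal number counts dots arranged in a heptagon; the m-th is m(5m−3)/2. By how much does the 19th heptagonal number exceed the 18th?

91

Consecutive heptagonal numbers differ by 5n − 4: here 5·19 − 4 = 91.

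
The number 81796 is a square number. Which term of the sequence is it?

We need n² = 81796, so n = √81796 = 286.

286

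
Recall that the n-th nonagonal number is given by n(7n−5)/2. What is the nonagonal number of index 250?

218125

The 250th nonagonal number is n(7n−5)/2 with n = 250.
250·(7·250 − 5)/2 = 250·1745/2 = 218125.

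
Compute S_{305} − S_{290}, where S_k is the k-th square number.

8925

305² = 93025 and 290² = 84100.
Difference: 93025 − 84100 = 8925.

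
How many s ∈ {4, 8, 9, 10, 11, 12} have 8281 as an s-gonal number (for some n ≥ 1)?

2

s = 4: P(4, 91) = 8281. ✓
s = 8: P(8, 52) = 8008 and P(8, 53) = 8321; 8281 is not s-gonal.
s = 9: P(9, 49) = 8281. ✓
s = 10: P(10, 45) = 7965 and P(10, 46) = 8326; 8281 is not s-gonal.
s = 11: P(11, 43) = 8170 and P(11, 44) = 8558; 8281 is not s-gonal.
s = 12: P(12, 41) = 8241 and P(12, 42) = 8652; 8281 is not s-gonal.
Hits: s ∈ {4, 9} → 2.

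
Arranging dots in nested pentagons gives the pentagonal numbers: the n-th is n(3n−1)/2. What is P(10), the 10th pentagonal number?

145

10·(3·10 − 1)/2 = 10·29/2 = 145.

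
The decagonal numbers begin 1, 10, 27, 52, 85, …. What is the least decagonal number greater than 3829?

4000

Solve n(4n−3) > 3829 for integer n.
The largest n with value ≤ 3829 is 31 (since 3751 ≤ 3829 < 4000), so the first above is n = 32, value 4000.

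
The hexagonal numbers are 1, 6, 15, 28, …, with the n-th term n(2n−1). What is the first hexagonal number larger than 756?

780

Solve n(2n−1) > 756 for integer n.
The largest n with value ≤ 756 is 19 (since 703 ≤ 756 < 780), so the first above is n = 20, value 780.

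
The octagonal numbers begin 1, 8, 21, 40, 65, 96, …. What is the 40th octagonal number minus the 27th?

40·(3·40 − 2) = 4720 and 27·(3·27 − 2) = 2133.
Difference: 4720 − 2133 = 2587.

2587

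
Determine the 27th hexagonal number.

1431

The 27th hexagonal number is n(2n−1) with n = 27.
27·(2·27 − 1) = 27·53 = 1431.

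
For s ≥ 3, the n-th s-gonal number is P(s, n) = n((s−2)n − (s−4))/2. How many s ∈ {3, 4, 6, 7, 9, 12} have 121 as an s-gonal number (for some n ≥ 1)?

s = 3: P(3, 15) = 120 and P(3, 16) = 136; 121 is not s-gonal.
s = 4: P(4, 11) = 121. ✓
s = 6: P(6, 8) = 120 and P(6, 9) = 153; 121 is not s-gonal.
s = 7: P(7, 7) = 112 and P(7, 8) = 148; 121 is not s-gonal.
s = 9: P(9, 6) = 111 and P(9, 7) = 154; 121 is not s-gonal.
s = 12: P(12, 5) = 105 and P(12, 6) = 156; 121 is not s-gonal.
Hits: s ∈ {4} → 1.

1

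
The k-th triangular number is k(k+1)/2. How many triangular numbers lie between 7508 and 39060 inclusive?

The n-th triangular number is n(n+1)/2.
Smallest index with value ≥ 7508: n = 123 (giving 7626).
Largest index with value ≤ 39060: n = 279 (giving 39060).
Indices 123 through 279: 157 terms.

157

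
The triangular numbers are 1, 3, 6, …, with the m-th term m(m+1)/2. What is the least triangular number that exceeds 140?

Solve n(n+1)/2 > 140 for integer n.
The largest n with value ≤ 140 is 16 (since 136 ≤ 140 < 153), so the first above is n = 17, value 153.

153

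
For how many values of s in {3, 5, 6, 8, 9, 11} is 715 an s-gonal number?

s = 3: P(3, 37) = 703 and P(3, 38) = 741; 715 is not s-gonal.
s = 5: P(5, 22) = 715. ✓
s = 6: P(6, 19) = 703 and P(6, 20) = 780; 715 is not s-gonal.
s = 8: P(8, 15) = 645 and P(8, 16) = 736; 715 is not s-gonal.
s = 9: P(9, 14) = 651 and P(9, 15) = 750; 715 is not s-gonal.
s = 11: P(11, 13) = 715. ✓
Hits: s ∈ {5, 11} → 2.

2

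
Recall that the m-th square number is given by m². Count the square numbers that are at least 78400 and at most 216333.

The n-th square number is n².
Smallest index with value ≥ 78400: n = 280 (giving 78400).
Largest index with value ≤ 216333: n = 465 (giving 216225).
Indices 280 through 465: 186 terms.

186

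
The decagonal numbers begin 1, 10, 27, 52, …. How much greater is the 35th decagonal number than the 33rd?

538

35·(4·35 − 3) = 4795 and 33·(4·33 − 3) = 4257.
Difference: 4795 − 4257 = 538.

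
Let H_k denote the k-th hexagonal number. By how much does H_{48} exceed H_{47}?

Consecutive hexagonal numbers differ by 4n − 3: here 4·48 − 3 = 189.

189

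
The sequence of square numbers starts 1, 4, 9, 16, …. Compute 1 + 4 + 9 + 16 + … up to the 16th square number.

Σ_{i=1}^{16} i² = 16·17·33/6 = 1496.

1496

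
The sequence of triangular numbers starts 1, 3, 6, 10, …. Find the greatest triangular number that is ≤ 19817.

19701

Solve n(n+1)/2 ≤ 19817 for integer n.
n = 198 gives 19701 ≤ 19817, while n = 199 gives 19900 > 19817; so the answer is 19701.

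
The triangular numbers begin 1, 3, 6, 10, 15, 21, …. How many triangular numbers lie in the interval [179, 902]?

23

The n-th triangular number is n(n+1)/2.
Smallest index with value ≥ 179: n = 19 (giving 190).
Largest index with value ≤ 902: n = 41 (giving 861).
Indices 19 through 41: 23 terms.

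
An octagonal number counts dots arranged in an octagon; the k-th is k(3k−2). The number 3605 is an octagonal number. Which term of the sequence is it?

Set n(3n−2) = 3605, giving 3n² − 2n − 3605 = 0.
The discriminant is 4 + 12·3605 = 43264, and √43264 = 208.
So n = (2 + 208) / 6 = 210/6 = 35.

35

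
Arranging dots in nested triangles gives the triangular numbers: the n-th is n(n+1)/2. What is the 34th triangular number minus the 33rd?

34

Consecutive triangular numbers differ by n: T_{34} − T_{33} = 34.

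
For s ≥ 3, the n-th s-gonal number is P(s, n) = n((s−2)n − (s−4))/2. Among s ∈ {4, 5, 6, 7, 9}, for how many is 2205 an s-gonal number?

1

s = 4: P(4, 46) = 2116 and P(4, 47) = 2209; 2205 is not s-gonal.
s = 5: P(5, 38) = 2147 and P(5, 39) = 2262; 2205 is not s-gonal.
s = 6: P(6, 33) = 2145 and P(6, 34) = 2278; 2205 is not s-gonal.
s = 7: P(7, 30) = 2205. ✓
s = 9: P(9, 25) = 2125 and P(9, 26) = 2301; 2205 is not s-gonal.
Hits: s ∈ {7} → 1.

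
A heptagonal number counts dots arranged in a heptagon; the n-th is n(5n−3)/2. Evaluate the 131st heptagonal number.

131·(5·131 − 3)/2 = 131·652/2 = 131·326 = 42706.

42706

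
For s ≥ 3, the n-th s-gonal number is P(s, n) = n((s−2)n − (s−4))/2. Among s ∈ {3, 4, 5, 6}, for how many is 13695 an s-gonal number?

2

s = 3: P(3, 165) = 13695. ✓
s = 4: P(4, 117) = 13689 and P(4, 118) = 13924; 13695 is not s-gonal.
s = 5: P(5, 95) = 13490 and P(5, 96) = 13776; 13695 is not s-gonal.
s = 6: P(6, 83) = 13695. ✓
Hits: s ∈ {3, 6} → 2.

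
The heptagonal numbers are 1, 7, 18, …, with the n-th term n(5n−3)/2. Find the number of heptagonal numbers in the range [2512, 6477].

20

The n-th heptagonal number is n(5n−3)/2.
Smallest index with value ≥ 2512: n = 32 (giving 2512).
Largest index with value ≤ 6477: n = 51 (giving 6426).
Indices 32 through 51: 20 terms.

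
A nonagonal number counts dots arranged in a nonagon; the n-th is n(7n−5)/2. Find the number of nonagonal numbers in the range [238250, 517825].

The n-th nonagonal number is n(7n−5)/2.
Smallest index with value ≥ 238250: n = 262 (giving 239599).
Largest index with value ≤ 517825: n = 385 (giving 517825).
Indices 262 through 385: 124 terms.

124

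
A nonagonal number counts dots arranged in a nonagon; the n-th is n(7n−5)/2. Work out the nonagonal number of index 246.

The 246th nonagonal number is n(7n−5)/2 with n = 246.
246·(7·246 − 5)/2 = 246·1717/2 = 211191.

211191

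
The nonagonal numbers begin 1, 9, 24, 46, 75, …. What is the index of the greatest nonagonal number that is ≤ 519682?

Solve n(7n−5)/2 ≤ 519682 for integer n.
n = 385 gives 517825 ≤ 519682, while n = 386 gives 520521 > 519682; so the answer is index 385.

385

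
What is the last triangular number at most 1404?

1378

Solve n(n+1)/2 ≤ 1404 for integer n.
n = 52 gives 1378 ≤ 1404, while n = 53 gives 1431 > 1404; so the answer is 1378.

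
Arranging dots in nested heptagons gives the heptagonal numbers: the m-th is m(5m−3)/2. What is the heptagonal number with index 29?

2059

29·(5·29 − 3)/2 = 29·142/2 = 29·71 = 2059.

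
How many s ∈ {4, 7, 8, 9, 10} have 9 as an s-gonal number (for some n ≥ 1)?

2

s = 4: P(4, 3) = 9. ✓
s = 7: P(7, 2) = 7 and P(7, 3) = 18; 9 is not s-gonal.
s = 8: P(8, 2) = 8 and P(8, 3) = 21; 9 is not s-gonal.
s = 9: P(9, 2) = 9. ✓
s = 10: P(10, 1) = 1 and P(10, 2) = 10; 9 is not s-gonal.
Hits: s ∈ {4, 9} → 2.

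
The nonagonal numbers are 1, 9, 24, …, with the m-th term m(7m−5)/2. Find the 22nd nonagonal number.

1639

The 22nd nonagonal number is n(7n−5)/2 with n = 22.
22·(7·22 − 5)/2 = 22·149/2 = 1639.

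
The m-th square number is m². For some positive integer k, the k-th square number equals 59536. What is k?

We need n² = 59536, so n = √59536 = 244.
Check: 244² = 59536. ✓

244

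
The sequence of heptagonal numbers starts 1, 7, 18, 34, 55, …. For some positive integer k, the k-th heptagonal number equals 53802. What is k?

147

Set n(5n−3)/2 = 53802, giving 5n² − 3n − 107604 = 0.
The discriminant is 9 + 40·53802 = 2152089, and √2152089 = 1467.
So n = (3 + 1467) / 10 = 1470/10 = 147.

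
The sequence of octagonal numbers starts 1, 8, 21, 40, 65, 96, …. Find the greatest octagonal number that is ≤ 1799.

1680

Solve n(3n−2) ≤ 1799 for integer n.
n = 24 gives 1680 ≤ 1799, while n = 25 gives 1825 > 1799; so the answer is 1680.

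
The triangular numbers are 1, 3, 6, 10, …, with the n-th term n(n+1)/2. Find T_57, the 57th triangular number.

57·58/2 = 3306/2 = 1653.

1653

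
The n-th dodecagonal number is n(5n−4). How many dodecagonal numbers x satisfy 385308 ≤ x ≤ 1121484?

The n-th dodecagonal number is n(5n−4).
Smallest index with value ≥ 385308: n = 278 (giving 385308).
Largest index with value ≤ 1121484: n = 474 (giving 1121484).
Indices 278 through 474: 197 terms.

197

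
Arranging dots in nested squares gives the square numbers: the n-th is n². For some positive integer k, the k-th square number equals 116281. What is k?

We need n² = 116281, so n = √116281 = 341.

341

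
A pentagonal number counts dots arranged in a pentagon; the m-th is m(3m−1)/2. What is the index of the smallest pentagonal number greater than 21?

4

Solve n(3n−1)/2 > 21 for integer n.
The largest n with value ≤ 21 is 3 (since 12 ≤ 21 < 22), so the first above is n = 4, value 22.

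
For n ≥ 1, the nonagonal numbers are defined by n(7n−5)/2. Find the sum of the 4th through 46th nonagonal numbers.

Σ i(7i−5)/2 = (7Σi² − 5Σi) / 2 over i = 4..46.
Σi = 1081 − 6 = 1075 and Σi² = 33511 − 14 = 33497.
(7·33497 − 5·1075) / 2 = 229104/2 = 114552.

114552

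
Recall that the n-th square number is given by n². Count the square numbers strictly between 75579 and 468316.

The n-th square number is n².
Smallest index with value > 75579: n = 275 (giving 75625).
Largest index with value < 468316: n = 684 (giving 467856).
Indices 275 through 684: 410 terms.

410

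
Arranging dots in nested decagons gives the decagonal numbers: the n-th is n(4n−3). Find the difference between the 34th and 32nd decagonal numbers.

34·(4·34 − 3) = 4522 and 32·(4·32 − 3) = 4000.
Difference: 4522 − 4000 = 522.

522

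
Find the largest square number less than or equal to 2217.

2209

Solve n² ≤ 2217 for integer n.
n = 47 gives 2209 ≤ 2217, while n = 48 gives 2304 > 2217; so the answer is 2209.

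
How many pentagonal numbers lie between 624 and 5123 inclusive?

38

The n-th pentagonal number is n(3n−1)/2.
Smallest index with value ≥ 624: n = 21 (giving 651).
Largest index with value ≤ 5123: n = 58 (giving 5017).
Indices 21 through 58: 38 terms.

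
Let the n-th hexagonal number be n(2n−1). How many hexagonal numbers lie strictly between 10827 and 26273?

41

The n-th hexagonal number is n(2n−1).
Smallest index with value > 10827: n = 74 (giving 10878).
Largest index with value < 26273: n = 114 (giving 25878).
Indices 74 through 114: 41 terms.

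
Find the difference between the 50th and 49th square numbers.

99

n² − (n−1)² = 2n − 1, so 50² − 49² = 2·50 − 1 = 99.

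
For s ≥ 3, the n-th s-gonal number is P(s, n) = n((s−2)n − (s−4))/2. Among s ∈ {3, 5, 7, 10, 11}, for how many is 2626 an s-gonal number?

1

s = 3: P(3, 71) = 2556 and P(3, 72) = 2628; 2626 is not s-gonal.
s = 5: P(5, 42) = 2625 and P(5, 43) = 2752; 2626 is not s-gonal.
s = 7: P(7, 32) = 2512 and P(7, 33) = 2673; 2626 is not s-gonal.
s = 10: P(10, 26) = 2626. ✓
s = 11: P(11, 24) = 2508 and P(11, 25) = 2725; 2626 is not s-gonal.
Hits: s ∈ {10} → 1.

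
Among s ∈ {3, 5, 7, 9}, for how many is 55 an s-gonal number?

2

s = 3: P(3, 10) = 55. ✓
s = 5: P(5, 6) = 51 and P(5, 7) = 70; 55 is not s-gonal.
s = 7: P(7, 5) = 55. ✓
s = 9: P(9, 4) = 46 and P(9, 5) = 75; 55 is not s-gonal.
Hits: s ∈ {3, 7} → 2.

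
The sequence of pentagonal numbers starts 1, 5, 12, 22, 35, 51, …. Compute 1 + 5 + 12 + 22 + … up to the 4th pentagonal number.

Σ i(3i−1)/2 = (3Σi² − Σi) / 2 over i = 1..4.
Σi = 10 and Σi² = 30.
(3·30 − 1·10) / 2 = 80/2 = 40.

40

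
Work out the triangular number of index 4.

The 4th triangular number is n(n+1)/2 with n = 4.
4·5/2 = 20/2 = 10.

10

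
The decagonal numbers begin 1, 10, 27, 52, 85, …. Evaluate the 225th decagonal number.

201825

The 225th decagonal number is n(4n−3) with n = 225.
225·(4·225 − 3) = 225·897 = 201825.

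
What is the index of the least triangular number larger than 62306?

Solve n(n+1)/2 > 62306 for integer n.
The largest n with value ≤ 62306 is 352 (since 62128 ≤ 62306 < 62481), so the first above is n = 353, value 62481.

353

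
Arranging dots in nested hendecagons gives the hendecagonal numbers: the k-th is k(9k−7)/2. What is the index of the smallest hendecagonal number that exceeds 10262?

Solve n(9n−7)/2 > 10262 for integer n.
The largest n with value ≤ 10262 is 48 (since 10200 ≤ 10262 < 10633), so the first above is n = 49, value 10633.

49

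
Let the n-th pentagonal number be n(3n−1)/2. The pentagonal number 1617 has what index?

33

Set n(3n−1)/2 = 1617, giving 3n² − n − 3234 = 0.
The discriminant is 1 + 24·1617 = 38809, and √38809 = 197.
So n = (1 + 197) / 6 = 198/6 = 33.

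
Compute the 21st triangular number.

231

21·22/2 = 462/2 = 231.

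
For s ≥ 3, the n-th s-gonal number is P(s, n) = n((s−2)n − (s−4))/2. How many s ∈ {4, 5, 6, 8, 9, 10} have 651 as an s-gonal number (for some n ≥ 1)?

s = 4: P(4, 25) = 625 and P(4, 26) = 676; 651 is not s-gonal.
s = 5: P(5, 21) = 651. ✓
s = 6: P(6, 18) = 630 and P(6, 19) = 703; 651 is not s-gonal.
s = 8: P(8, 15) = 645 and P(8, 16) = 736; 651 is not s-gonal.
s = 9: P(9, 14) = 651. ✓
s = 10: P(10, 13) = 637 and P(10, 14) = 742; 651 is not s-gonal.
Hits: s ∈ {5, 9} → 2.

2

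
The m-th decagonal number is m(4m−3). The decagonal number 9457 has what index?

49

Set n(4n−3) = 9457, giving 4n² − 3n − 9457 = 0.
The discriminant is 9 + 16·9457 = 151321, and √151321 = 389.
So n = (3 + 389) / 8 = 392/8 = 49.
Check: 49·(4·49 − 3) = 9457. ✓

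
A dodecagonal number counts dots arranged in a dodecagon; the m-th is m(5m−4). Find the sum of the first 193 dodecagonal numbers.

12000161

Σ i(5i−4) = 5Σi² − 4Σi over i = 1..193.
Σi = 18721 and Σi² = 2415009.
5·2415009 − 4·18721 = 12000161.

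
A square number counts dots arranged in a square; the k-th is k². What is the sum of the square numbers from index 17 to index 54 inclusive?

Σ_{i=17}^{54} i² = 53955 − 1496 = 52459.

52459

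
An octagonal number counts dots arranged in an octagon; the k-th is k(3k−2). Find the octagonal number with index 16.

736

The 16th octagonal number is n(3n−2) with n = 16.
16·(3·16 − 2) = 16·46 = 736.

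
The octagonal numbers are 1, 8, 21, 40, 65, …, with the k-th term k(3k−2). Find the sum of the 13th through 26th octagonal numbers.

Σ i(3i−2) = 3Σi² − 2Σi over i = 13..26.
Σi = 351 − 78 = 273 and Σi² = 6201 − 650 = 5551.
3·5551 − 2·273 = 16107.

16107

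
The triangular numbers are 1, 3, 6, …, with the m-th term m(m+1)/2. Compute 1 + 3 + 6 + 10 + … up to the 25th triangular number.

Σ i(i+1)/2 = (Σi² + Σi) / 2 over i = 1..25.
Σi = 325 and Σi² = 5525.
(1·5525 + 1·325) / 2 = 5850/2 = 2925.

2925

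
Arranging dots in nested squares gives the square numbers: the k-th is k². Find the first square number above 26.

Solve n² > 26 for integer n.
The largest n with value ≤ 26 is 5 (since 25 ≤ 26 < 36), so the first above is n = 6, value 36.

36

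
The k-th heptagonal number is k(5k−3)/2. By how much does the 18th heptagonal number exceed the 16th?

18·(5·18 − 3)/2 = 783 and 16·(5·16 − 3)/2 = 616.
Difference: 783 − 616 = 167.

167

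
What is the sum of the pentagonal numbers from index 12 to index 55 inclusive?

Σ i(3i−1)/2 = (3Σi² − Σi) / 2 over i = 12..55.
Σi = 1540 − 66 = 1474 and Σi² = 56980 − 506 = 56474.
(3·56474 − 1·1474) / 2 = 167948/2 = 83974.

83974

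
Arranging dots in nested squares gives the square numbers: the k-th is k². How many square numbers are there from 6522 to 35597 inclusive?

The n-th square number is n².
Smallest index with value ≥ 6522: n = 81 (giving 6561).
Largest index with value ≤ 35597: n = 188 (giving 35344).
Indices 81 through 188: 108 terms.

108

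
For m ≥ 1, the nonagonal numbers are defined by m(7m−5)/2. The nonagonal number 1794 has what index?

23

Set n(7n−5)/2 = 1794, giving 7n² − 5n − 3588 = 0.
So n = (5 + 317) / 14 = 322/14 = 23.
Check: 23·(7·23 − 5)/2 = 1794. ✓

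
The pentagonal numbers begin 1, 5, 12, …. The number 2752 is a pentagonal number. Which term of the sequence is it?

Set n(3n−1)/2 = 2752, giving 3n² − n − 5504 = 0.
So n = (1 + 257) / 6 = 258/6 = 43.
Check: 43·(3·43 − 1)/2 = 2752. ✓

43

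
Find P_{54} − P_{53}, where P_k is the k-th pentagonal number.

160

Consecutive pentagonal numbers differ by 3n − 2: here 3·54 − 2 = 160.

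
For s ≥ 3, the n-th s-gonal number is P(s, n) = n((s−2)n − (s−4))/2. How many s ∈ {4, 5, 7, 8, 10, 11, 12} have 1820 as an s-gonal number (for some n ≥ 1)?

s = 4: P(4, 42) = 1764 and P(4, 43) = 1849; 1820 is not s-gonal.
s = 5: P(5, 35) = 1820. ✓
s = 7: P(7, 27) = 1782 and P(7, 28) = 1918; 1820 is not s-gonal.
s = 8: P(8, 24) = 1680 and P(8, 25) = 1825; 1820 is not s-gonal.
s = 10: P(10, 21) = 1701 and P(10, 22) = 1870; 1820 is not s-gonal.
s = 11: P(11, 20) = 1730 and P(11, 21) = 1911; 1820 is not s-gonal.
s = 12: P(12, 19) = 1729 and P(12, 20) = 1920; 1820 is not s-gonal.
Hits: s ∈ {5} → 1.

1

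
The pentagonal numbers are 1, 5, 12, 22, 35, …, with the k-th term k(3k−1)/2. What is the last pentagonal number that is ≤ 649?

Solve n(3n−1)/2 ≤ 649 for integer n.
n = 20 gives 590 ≤ 649, while n = 21 gives 651 > 649; so the answer is 590.

590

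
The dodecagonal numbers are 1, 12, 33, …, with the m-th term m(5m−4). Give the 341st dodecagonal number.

The 341st dodecagonal number is n(5n−4) with n = 341.
341·(5·341 − 4) = 341·1701 = 580041.

580041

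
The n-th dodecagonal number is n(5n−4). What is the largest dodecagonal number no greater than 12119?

11809

Solve n(5n−4) ≤ 12119 for integer n.
n = 49 gives 11809 ≤ 12119, while n = 50 gives 12300 > 12119; so the answer is 11809.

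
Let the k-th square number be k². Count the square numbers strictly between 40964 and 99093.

112

The n-th square number is n².
Smallest index with value > 40964: n = 203 (giving 41209).
Largest index with value < 99093: n = 314 (giving 98596).
Indices 203 through 314: 112 terms.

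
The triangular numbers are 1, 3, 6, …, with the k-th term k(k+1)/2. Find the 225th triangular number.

25425

225·226/2 = 50850/2 = 25425.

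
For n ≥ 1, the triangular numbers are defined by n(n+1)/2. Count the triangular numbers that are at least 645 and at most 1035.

The n-th triangular number is n(n+1)/2.
Smallest index with value ≥ 645: n = 36 (giving 666).
Largest index with value ≤ 1035: n = 45 (giving 1035).
Indices 36 through 45: 10 terms.

10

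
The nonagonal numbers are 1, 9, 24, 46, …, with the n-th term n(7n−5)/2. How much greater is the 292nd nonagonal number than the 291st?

2038

Consecutive nonagonal numbers differ by 7n − 6: here 7·292 − 6 = 2038.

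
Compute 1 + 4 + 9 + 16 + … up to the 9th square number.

Σ_{i=1}^{9} i² = 9·10·19/6 = 285.

285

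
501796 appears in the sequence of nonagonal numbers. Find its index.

379

Set n(7n−5)/2 = 501796, giving 7n² − 5n − 1003592 = 0.
The discriminant is 25 + 56·501796 = 28100601, and √28100601 = 5301.
So n = (5 + 5301) / 14 = 5306/14 = 379.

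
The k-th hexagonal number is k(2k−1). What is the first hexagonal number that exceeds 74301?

74305

Solve n(2n−1) > 74301 for integer n.
The largest n with value ≤ 74301 is 192 (since 73536 ≤ 74301 < 74305), so the first above is n = 193, value 74305.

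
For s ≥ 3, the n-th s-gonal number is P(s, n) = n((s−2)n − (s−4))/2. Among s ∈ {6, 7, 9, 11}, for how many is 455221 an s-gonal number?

1

s = 6: P(6, 477) = 454581 and P(6, 478) = 456490; 455221 is not s-gonal.
s = 7: P(7, 427) = 455182 and P(7, 428) = 457318; 455221 is not s-gonal.
s = 9: P(9, 361) = 455221. ✓
s = 11: P(11, 318) = 453945 and P(11, 319) = 456808; 455221 is not s-gonal.
Hits: s ∈ {9} → 1.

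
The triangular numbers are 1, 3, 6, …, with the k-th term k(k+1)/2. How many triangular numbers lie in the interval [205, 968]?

24

The n-th triangular number is n(n+1)/2.
Smallest index with value ≥ 205: n = 20 (giving 210).
Largest index with value ≤ 968: n = 43 (giving 946).
Indices 20 through 43: 24 terms.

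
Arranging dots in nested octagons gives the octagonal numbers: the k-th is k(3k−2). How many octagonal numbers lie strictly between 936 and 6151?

The n-th octagonal number is n(3n−2).
Smallest index with value > 936: n = 19 (giving 1045).
Largest index with value < 6151: n = 45 (giving 5985).
Indices 19 through 45: 27 terms.

27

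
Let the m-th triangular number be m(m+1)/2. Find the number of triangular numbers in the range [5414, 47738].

The n-th triangular number is n(n+1)/2.
Smallest index with value ≥ 5414: n = 104 (giving 5460).
Largest index with value ≤ 47738: n = 308 (giving 47586).
Indices 104 through 308: 205 terms.

205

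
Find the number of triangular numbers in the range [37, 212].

12

The n-th triangular number is n(n+1)/2.
Smallest index with value ≥ 37: n = 9 (giving 45).
Largest index with value ≤ 212: n = 20 (giving 210).
Indices 9 through 20: 12 terms.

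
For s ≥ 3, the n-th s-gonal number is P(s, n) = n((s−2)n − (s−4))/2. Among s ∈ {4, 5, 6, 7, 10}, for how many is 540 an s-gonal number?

2

s = 4: P(4, 23) = 529 and P(4, 24) = 576; 540 is not s-gonal.
s = 5: P(5, 19) = 532 and P(5, 20) = 590; 540 is not s-gonal.
s = 6: P(6, 16) = 496 and P(6, 17) = 561; 540 is not s-gonal.
s = 7: P(7, 15) = 540. ✓
s = 10: P(10, 12) = 540. ✓
Hits: s ∈ {7, 10} → 2.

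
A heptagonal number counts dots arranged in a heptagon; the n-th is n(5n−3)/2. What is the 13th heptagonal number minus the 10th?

13·(5·13 − 3)/2 = 403 and 10·(5·10 − 3)/2 = 235.
Difference: 403 − 235 = 168.

168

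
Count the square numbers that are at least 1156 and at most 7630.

54

The n-th square number is n².
Smallest index with value ≥ 1156: n = 34 (giving 1156).
Largest index with value ≤ 7630: n = 87 (giving 7569).
Indices 34 through 87: 54 terms.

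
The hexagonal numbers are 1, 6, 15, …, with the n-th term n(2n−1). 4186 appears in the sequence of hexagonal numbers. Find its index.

46

Set n(2n−1) = 4186, giving 2n² − n − 4186 = 0.
The discriminant is 1 + 8·4186 = 33489, and √33489 = 183.
So n = (1 + 183) / 4 = 184/4 = 46.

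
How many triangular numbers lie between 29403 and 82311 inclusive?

The n-th triangular number is n(n+1)/2.
Smallest index with value ≥ 29403: n = 242 (giving 29403).
Largest index with value ≤ 82311: n = 405 (giving 82215).
Indices 242 through 405: 164 terms.

164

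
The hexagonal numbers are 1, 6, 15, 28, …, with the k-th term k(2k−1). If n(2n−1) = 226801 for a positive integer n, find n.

Set n(2n−1) = 226801, giving 2n² − n − 226801 = 0.
The discriminant is 1 + 8·226801 = 1814409, and √1814409 = 1347.
So n = (1 + 1347) / 4 = 1348/4 = 337.

337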